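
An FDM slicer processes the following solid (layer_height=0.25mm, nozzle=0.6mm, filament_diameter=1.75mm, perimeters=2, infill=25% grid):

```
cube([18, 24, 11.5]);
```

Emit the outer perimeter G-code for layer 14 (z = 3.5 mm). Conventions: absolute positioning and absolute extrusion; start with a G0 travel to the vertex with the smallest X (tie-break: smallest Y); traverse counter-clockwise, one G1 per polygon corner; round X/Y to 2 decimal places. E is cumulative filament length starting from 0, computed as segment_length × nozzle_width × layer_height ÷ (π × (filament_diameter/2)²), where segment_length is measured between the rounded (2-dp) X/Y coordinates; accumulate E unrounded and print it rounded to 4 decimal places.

G0 X0.00 Y0.00 Z3.50
G1 X18.00 Y0.00 E1.1225
G1 X18.00 Y24.00 E2.6192
G1 X0.00 Y24.00 E3.7418
G1 X0.00 Y0.00 E5.2385

At z = 3.5 mm: the cube (footprint 18×24) is included at this height. The outline is a single polygon with 4 vertices. Extrusion per mm of travel: 0.6 × 0.25 / (π × 0.875²) = 0.062363. Accumulating E over each segment gives final E = 5.2385.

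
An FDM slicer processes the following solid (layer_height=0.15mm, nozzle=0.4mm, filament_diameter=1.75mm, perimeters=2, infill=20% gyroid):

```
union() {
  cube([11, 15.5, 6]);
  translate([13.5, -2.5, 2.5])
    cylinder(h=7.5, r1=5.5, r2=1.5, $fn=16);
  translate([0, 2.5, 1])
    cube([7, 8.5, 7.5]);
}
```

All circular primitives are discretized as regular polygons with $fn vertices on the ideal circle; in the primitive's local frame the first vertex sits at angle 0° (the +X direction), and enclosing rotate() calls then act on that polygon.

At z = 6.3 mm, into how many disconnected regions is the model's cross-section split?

At z = 6.3 mm: the cube is not intersected at this z (z outside [0, 6]); the cone at (13.5, -2.5): at t=0.507 of its height the radius interpolates to r₁+(r₂−r₁)t = 3.473, giving a regular 16-gon of that circumradius; the 7×8.5 cube at (0, 2.5) contributes its full rectangle; Combining (union): the 2 present regions are separate (no shared area or edge), so areas and boundary lengths simply add and each stays a separate island — 2 connected regions. The result has 2 disconnected regions.

2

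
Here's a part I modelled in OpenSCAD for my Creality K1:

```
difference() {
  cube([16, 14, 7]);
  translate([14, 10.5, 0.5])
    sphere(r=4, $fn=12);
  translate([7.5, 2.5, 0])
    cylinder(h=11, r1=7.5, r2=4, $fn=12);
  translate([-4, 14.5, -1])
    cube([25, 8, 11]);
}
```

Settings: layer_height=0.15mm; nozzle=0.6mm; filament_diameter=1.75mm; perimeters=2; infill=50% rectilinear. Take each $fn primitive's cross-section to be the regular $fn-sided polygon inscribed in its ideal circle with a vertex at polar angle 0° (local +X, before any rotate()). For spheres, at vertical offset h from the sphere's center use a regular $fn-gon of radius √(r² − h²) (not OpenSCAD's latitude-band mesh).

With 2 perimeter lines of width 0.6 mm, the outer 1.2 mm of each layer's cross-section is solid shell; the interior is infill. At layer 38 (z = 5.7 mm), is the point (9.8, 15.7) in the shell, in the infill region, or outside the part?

outside

At z = 5.7 mm: the cube is present — its section is the full 16×14 rectangle; the sphere at (14, 10.5) does not reach this height (|z−center|=5.200 > r=4); the cone at (7.5, 2.5) contributes a regular 12-gon of circumradius 5.686 (interpolated between r1=7.5 and r2=4 at t=0.518); the cube at (-4, 14.5) (footprint 25×8) is included at this height; After the difference (first − rest): starting from the 16×14 cube, the cone at (7.5, 2.5) partially overlaps it — only the 75.26 mm² overlap (of its 97.00 mm²) is removed, clipping the outline; the 25×8 cube at (-4, 14.5) misses the remaining region (no effect) — 1 connected region. Overall, the cross-section is a single solid region. The nearest boundary edge runs (0.00, 14.00)→(16.00, 14.00); distance from the point to it = 1.70 mm. The point is not inside any of the regions above, so it lies outside the cross-section (1.70 mm from the nearest boundary).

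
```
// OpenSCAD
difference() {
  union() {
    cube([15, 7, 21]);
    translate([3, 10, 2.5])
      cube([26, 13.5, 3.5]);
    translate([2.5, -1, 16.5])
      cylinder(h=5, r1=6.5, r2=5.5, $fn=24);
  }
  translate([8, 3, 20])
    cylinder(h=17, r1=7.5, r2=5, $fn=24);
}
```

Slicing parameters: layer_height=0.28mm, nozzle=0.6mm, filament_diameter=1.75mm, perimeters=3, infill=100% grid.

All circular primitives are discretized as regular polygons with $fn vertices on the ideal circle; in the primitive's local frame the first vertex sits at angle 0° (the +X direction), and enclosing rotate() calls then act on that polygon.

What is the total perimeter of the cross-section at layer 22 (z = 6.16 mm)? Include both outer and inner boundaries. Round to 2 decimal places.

At z = 6.16 mm: the cube is present — its section is the full 15×7 rectangle (perimeter 44.00 mm); the cube at (3, 10) does not reach this height (z outside [2.5, 6]); the cone at (2.5, -1) is not intersected at this z (z outside [16.5, 21.5]); Taking the union: only the 15×7 cube is present, so the union is just that shape — boundary = 44.00 mm; the cone at (8, 3) does not reach this height (z outside [20, 37]); After the difference (first − rest): none of the subtracted shapes is present at this height, so that combined region is unchanged — boundary = 44.00 mm. Overall, the cross-section is a single solid region. Total boundary length (outer) = 44.00 mm.

44.00 mm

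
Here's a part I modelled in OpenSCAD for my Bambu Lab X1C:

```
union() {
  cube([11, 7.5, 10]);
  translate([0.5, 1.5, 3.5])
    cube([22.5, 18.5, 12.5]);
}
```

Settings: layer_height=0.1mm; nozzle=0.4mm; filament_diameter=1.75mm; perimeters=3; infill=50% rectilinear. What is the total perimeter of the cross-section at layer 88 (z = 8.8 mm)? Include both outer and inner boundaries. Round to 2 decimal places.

86.00 mm

At z = 8.8 mm: the cube is present — its section is the full 11×7.5 rectangle (perimeter 37.00 mm); the cube at (0.5, 1.5) (footprint 22.5×18.5) is included at this height (perimeter 82.00 mm); Merging all regions: the regions partially overlap (shared area 63.00 mm²), so the edge portions inside another operand are dropped and the merged outline is re-measured after clipping — boundary = 86.00 mm. Overall, the cross-section is a single solid region. Total boundary length (outer) = 86.00 mm.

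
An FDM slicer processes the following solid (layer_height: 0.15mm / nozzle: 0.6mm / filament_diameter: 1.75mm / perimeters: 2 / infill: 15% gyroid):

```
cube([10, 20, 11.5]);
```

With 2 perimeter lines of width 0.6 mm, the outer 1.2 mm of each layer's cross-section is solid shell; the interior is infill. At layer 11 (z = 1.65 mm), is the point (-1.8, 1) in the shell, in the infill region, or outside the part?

At z = 1.65 mm: the 10×20 cube contributes its full rectangle. Overall, the cross-section is a single solid region. The nearest boundary edge runs (0.00, 20.00)→(0.00, 0.00); distance from the point to it = 1.80 mm. The point is not inside any of the regions above, so it lies outside the cross-section (1.80 mm from the nearest boundary).

outside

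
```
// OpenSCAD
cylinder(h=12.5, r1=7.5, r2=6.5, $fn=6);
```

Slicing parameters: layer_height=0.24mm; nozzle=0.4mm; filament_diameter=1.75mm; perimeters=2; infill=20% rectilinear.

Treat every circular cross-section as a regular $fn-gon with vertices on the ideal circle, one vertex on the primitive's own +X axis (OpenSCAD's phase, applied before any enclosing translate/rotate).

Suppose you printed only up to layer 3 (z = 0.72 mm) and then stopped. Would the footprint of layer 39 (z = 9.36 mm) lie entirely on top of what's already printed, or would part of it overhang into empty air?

Compare the two slices. At z = 0.72: the cone (r1=7.5→r2=6.5) has section circumradius 7.442 here — a regular 6-gon (area = (6/2)·7.442²·sin(360°/6) = 143.91 mm²). At z = 9.36: the cone (r1=7.5→r2=6.5) has section circumradius 6.751 here — a regular 6-gon (area = (6/2)·6.751²·sin(360°/6) = 118.42 mm²). Checking containment: the cross-section at z = 9.36 is a subset of the cross-section at z = 0.72.

entirely on top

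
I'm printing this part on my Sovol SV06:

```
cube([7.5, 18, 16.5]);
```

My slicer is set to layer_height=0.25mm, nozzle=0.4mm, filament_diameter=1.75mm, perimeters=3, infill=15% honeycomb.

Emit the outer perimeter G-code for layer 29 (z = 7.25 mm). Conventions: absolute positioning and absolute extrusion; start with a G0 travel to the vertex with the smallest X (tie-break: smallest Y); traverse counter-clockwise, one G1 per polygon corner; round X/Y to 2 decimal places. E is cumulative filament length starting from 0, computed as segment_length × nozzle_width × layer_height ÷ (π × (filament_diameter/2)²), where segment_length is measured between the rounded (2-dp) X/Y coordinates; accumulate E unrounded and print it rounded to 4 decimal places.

At z = 7.25 mm: the cube is present — its section is the full 7.5×18 rectangle. The outline is a single polygon with 4 vertices. Extrusion per mm of travel: 0.4 × 0.25 / (π × 0.875²) = 0.041575. Accumulating E over each segment gives final E = 2.1203.

G0 X0.00 Y0.00 Z7.25
G1 X7.50 Y0.00 E0.3118
G1 X7.50 Y18.00 E1.0602
G1 X0.00 Y18.00 E1.3720
G1 X0.00 Y0.00 E2.1203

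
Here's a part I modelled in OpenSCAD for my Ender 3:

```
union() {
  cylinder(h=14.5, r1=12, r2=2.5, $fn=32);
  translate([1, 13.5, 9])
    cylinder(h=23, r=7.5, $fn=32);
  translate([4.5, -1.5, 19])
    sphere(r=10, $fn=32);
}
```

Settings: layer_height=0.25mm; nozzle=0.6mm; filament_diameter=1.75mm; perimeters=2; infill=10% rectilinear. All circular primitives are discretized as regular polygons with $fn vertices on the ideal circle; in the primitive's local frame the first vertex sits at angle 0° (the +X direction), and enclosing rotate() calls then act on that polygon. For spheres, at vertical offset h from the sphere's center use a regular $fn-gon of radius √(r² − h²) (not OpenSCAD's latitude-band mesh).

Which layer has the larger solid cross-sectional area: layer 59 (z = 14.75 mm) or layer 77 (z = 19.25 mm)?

layer 77 (z = 19.25 mm)

Layer 59 (z = 14.75): the cone does not reach this height (z outside [0, 14.5]); the cylinder at (1, 13.5): section is a regular 32-gon, circumradius r=7.5 (area = (32/2)·7.500²·sin(360°/32) = 175.58 mm²); the r=10 sphere at (4.5, -1.5) slices to a regular 32-gon of circumradius 9.052 (√(r²−h²) with h=4.25 from center) (area = (32/2)·9.052²·sin(360°/32) = 255.76 mm²); Merging all regions: the regions partially overlap — summed areas 431.34 mm² minus the doubly-counted overlap 4.32 mm² gives 427.02 mm² — area = 427.02 mm². So its area = 427.02 mm². Layer 77 (z = 19.25): the cone is not intersected at this z (z outside [0, 14.5]); the r=7.5 cylinder at (1, 13.5) gives a regular 32-gon of circumradius 7.5 (constant along its height) (area = (32/2)·7.500²·sin(360°/32) = 175.58 mm²); the sphere at (4.5, -1.5): section is a regular 32-gon, circumradius = √(r²−h²) = √(10²−0.25²) = 9.997 (area = (32/2)·9.997²·sin(360°/32) = 311.95 mm²); Taking the union: the regions partially overlap — summed areas 487.53 mm² minus the doubly-counted overlap 11.12 mm² gives 476.41 mm² — area = 476.41 mm². So its area = 476.41 mm². Layer 77 is larger (476.41 vs 427.02 mm²).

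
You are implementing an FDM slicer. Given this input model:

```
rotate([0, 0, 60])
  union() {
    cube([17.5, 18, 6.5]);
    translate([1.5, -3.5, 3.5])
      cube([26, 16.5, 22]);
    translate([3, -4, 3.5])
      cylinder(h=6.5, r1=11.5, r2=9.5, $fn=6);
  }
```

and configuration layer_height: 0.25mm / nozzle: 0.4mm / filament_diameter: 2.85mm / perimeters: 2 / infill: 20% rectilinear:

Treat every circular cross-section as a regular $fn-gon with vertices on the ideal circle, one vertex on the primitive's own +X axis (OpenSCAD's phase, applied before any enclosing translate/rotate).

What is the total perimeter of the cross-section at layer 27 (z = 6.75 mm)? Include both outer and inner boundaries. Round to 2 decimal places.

At z = 6.75 mm: the cube is absent (z outside [0, 6.5]); the cube at (1.5, -3.5) (footprint 26×16.5) is included at this height (perimeter 85.00 mm); the cone at (3, -4) contributes a regular 6-gon of circumradius 10.500 (interpolated between r1=11.5 and r2=9.5 at t=0.500) (perimeter = 2·6·10.500·sin(180°/6) = 63.00 mm); Combining (union): the regions partially overlap (shared area 79.32 mm²), so the edge portions inside another operand are dropped and the merged outline is re-measured after clipping — boundary = 111.02 mm; (whole slice rotated 60° about Z — lengths, areas and connectivity unchanged). Overall, the cross-section is a single solid region. Total boundary length (outer) = 111.02 mm.

111.02 mm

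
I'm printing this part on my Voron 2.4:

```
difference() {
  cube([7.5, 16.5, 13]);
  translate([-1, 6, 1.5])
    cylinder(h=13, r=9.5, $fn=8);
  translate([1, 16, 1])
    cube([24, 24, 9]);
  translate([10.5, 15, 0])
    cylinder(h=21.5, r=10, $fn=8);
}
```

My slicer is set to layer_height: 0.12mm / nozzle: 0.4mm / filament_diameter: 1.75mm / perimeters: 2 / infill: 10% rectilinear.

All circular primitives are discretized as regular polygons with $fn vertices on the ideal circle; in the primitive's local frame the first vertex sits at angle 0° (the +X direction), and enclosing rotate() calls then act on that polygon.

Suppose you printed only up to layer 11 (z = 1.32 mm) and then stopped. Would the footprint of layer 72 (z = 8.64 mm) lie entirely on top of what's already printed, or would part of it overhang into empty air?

entirely on top

Compare the two slices. At z = 1.32: the cube is present — its section is the full 7.5×16.5 rectangle (area 123.75 mm²); the cylinder at (-1, 6) is not intersected at this z (z outside [1.5, 14.5]); the cube at (1, 16) (footprint 24×24) is included at this height (area 576.00 mm²); the r=10 cylinder at (10.5, 15) contributes a regular 8-gon of circumradius 10 (area = (8/2)·10.000²·sin(360°/8) = 282.84 mm²); Taking the first minus the rest: starting from the 7.5×16.5 cube (123.75 mm²), the 24×24 cube at (1, 16) partially overlaps it — only the 3.25 mm² overlap (of its 576.00 mm²) is removed, clipping the outline; the r=10 cylinder at (10.5, 15) partially overlaps it — only the 49.38 mm² overlap (of its 282.84 mm²) is removed, clipping the outline — area = 71.12 mm². At z = 8.64: the cube is present — its section is the full 7.5×16.5 rectangle (area 123.75 mm²); the cylinder at (-1, 6): section is a regular 8-gon, circumradius r=9.5 (area = (8/2)·9.500²·sin(360°/8) = 255.27 mm²); the cube at (1, 16) is present — its section is the full 24×24 rectangle (area 576.00 mm²); the cylinder at (10.5, 15): section is a regular 8-gon, circumradius r=10 (area = (8/2)·10.000²·sin(360°/8) = 282.84 mm²); After the difference (first − rest): starting from the 7.5×16.5 cube (123.75 mm²), the r=9.5 cylinder at (-1, 6) partially overlaps it — only the 95.65 mm² overlap (of its 255.27 mm²) is removed, clipping the outline; the 24×24 cube at (1, 16) partially overlaps it — only the 3.25 mm² overlap (of its 576.00 mm²) is removed, clipping the outline; the r=10 cylinder at (10.5, 15) partially overlaps it — only the 20.97 mm² overlap (of its 282.84 mm²) is removed, clipping the outline — area = 3.87 mm². Checking containment: the cross-section at z = 8.64 is a subset of the cross-section at z = 1.32.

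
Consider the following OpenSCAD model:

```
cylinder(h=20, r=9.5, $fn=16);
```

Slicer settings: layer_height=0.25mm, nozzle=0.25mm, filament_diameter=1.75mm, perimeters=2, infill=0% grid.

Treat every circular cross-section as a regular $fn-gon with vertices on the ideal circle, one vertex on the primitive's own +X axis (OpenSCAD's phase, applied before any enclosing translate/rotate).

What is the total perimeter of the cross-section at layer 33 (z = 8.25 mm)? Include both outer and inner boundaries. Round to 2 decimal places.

59.31 mm

At z = 8.25 mm: the r=9.5 cylinder gives a regular 16-gon of circumradius 9.5 (constant along its height) (perimeter = 2·16·9.500·sin(180°/16) = 59.31 mm). Overall, the cross-section is a single solid region. Total boundary length (outer) = 59.31 mm.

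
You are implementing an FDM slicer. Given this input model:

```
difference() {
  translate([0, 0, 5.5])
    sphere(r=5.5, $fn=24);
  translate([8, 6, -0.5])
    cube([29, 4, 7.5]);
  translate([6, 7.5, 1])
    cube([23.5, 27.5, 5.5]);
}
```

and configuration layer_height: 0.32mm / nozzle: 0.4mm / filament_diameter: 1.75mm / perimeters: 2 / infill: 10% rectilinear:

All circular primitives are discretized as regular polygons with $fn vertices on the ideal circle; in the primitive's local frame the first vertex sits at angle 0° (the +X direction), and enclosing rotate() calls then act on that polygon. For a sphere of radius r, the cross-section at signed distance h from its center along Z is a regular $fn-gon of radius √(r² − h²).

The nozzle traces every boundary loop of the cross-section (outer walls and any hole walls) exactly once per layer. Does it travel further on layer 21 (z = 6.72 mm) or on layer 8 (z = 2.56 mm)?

layer 21 (z = 6.72 mm)

Layer 21 (z = 6.72): the r=5.5 sphere contributes a regular 24-gon of circumradius √(5.5²−1.22²) = 5.363 (perimeter = 2·24·5.363·sin(180°/24) = 33.60 mm); the 29×4 cube at (8, 6) contributes its full rectangle (perimeter 66.00 mm); the cube at (6, 7.5) is not intersected at this z (z outside [1, 6.5]); Taking the first minus the rest: starting from the r=5.5 sphere, the 29×4 cube at (8, 6) misses the remaining region (no effect) — boundary = 33.60 mm. So its perimeter = 33.60 mm. Layer 8 (z = 2.56): the sphere: section is a regular 24-gon, circumradius = √(r²−h²) = √(5.5²−2.94²) = 4.648 (perimeter = 2·24·4.648·sin(180°/24) = 29.12 mm); the 29×4 cube at (8, 6) contributes its full rectangle (perimeter 66.00 mm); the cube at (6, 7.5) (footprint 23.5×27.5) is included at this height (perimeter 102.00 mm); After the difference (first − rest): starting from the r=5.5 sphere, the 29×4 cube at (8, 6) misses the remaining region (no effect); the 23.5×27.5 cube at (6, 7.5) misses the remaining region (no effect) — boundary = 29.12 mm. So its perimeter = 29.12 mm. Layer 21 is larger (33.60 vs 29.12 mm).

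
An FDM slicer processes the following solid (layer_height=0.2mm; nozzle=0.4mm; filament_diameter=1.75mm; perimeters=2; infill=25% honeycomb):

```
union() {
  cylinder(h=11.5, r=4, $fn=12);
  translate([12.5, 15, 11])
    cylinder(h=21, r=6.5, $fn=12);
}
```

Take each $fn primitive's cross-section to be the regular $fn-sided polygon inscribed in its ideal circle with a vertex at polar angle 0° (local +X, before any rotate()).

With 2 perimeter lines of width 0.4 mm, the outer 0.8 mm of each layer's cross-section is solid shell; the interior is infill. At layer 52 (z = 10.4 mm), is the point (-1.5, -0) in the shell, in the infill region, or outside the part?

At z = 10.4 mm: the r=4 cylinder gives a regular 12-gon of circumradius 4 (constant along its height); the cylinder at (12.5, 15) is absent (z outside [11, 32]); Combining (union): only the r=4 cylinder is present, so the union is just that shape — 1 connected region. Overall, the cross-section is a single solid region. The nearest boundary edge runs (-4.00, 0.00)→(-3.46, -2.00); distance from the point to it = 2.41 mm. The point is inside the cross-section and 2.41 mm from the nearest boundary — more than the 0.8 mm shell width (2 × 0.4), so it's in the infill interior.

infill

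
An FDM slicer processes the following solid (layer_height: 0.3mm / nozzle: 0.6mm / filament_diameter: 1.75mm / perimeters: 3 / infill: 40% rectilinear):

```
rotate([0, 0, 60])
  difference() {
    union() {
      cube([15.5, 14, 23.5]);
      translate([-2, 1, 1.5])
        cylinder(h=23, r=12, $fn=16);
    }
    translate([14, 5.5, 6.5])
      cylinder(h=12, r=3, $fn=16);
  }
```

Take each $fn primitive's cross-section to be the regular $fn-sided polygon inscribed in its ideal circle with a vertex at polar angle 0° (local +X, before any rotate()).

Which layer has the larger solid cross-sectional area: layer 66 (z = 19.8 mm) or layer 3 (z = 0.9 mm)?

layer 66 (z = 19.8 mm)

Layer 66 (z = 19.8): the cube is present — its section is the full 15.5×14 rectangle (area 217.00 mm²); the r=12 cylinder at (-2, 1) gives a regular 16-gon of circumradius 12 (constant along its height) (area = (16/2)·12.000²·sin(360°/16) = 440.85 mm²); Merging all regions: the regions partially overlap — summed areas 657.85 mm² minus the doubly-counted overlap 96.51 mm² gives 561.34 mm² — area = 561.34 mm²; the cylinder at (14, 5.5) is not intersected at this z (z outside [6.5, 18.5]); After the difference (first − rest): none of the subtracted shapes is present at this height, so that combined region is unchanged — area = 561.34 mm²; (rotated 60° about Z; rotation is an isometry so areas/perimeters/island counts are preserved). So its area = 561.34 mm². Layer 3 (z = 0.9): the cube is present — its section is the full 15.5×14 rectangle (area 217.00 mm²); the cylinder at (-2, 1) is absent (z outside [1.5, 24.5]); Combining (union): only the 15.5×14 cube is present, so the union is just that shape — area = 217.00 mm²; the cylinder at (14, 5.5) is absent (z outside [6.5, 18.5]); Subtracting the remaining from the first: none of the subtracted shapes is present at this height, so the result so far is unchanged — area = 217.00 mm²; (rotated 60° about Z; rotation is an isometry so areas/perimeters/island counts are preserved). So its area = 217.00 mm². Layer 66 is larger (561.34 vs 217.00 mm²).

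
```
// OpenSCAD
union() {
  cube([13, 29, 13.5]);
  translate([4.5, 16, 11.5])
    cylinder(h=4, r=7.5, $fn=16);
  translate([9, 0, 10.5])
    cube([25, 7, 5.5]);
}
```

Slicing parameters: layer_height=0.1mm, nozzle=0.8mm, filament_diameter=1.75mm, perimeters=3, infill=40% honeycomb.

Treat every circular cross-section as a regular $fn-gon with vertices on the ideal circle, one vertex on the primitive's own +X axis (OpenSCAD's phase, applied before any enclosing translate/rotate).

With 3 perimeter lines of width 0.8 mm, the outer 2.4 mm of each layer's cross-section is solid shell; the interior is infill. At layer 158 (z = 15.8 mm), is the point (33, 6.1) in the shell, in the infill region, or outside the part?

At z = 15.8 mm: the cube is not intersected at this z (z outside [0, 13.5]); the cylinder at (4.5, 16) does not reach this height (z outside [11.5, 15.5]); the 25×7 cube at (9, 0) contributes its full rectangle; Combining (union): only the 25×7 cube at (9, 0) is present, so the union is just that shape — 1 connected region. Overall, the cross-section is a single solid region. The nearest boundary edge runs (34.00, 7.00)→(9.00, 7.00); distance from the point to it = 0.90 mm. The point is inside the cross-section, 0.90 mm from the nearest boundary — within the 2.4 mm shell band (3 × 0.8).

shell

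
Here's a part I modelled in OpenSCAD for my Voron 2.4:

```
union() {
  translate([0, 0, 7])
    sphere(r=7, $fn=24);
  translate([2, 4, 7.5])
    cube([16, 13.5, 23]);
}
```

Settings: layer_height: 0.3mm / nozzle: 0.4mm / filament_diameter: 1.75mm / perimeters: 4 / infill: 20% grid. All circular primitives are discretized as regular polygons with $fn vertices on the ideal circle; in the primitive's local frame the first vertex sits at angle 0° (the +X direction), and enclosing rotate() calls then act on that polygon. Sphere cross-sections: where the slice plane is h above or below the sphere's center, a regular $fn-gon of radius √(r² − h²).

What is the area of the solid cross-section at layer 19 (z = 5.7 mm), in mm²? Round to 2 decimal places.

At z = 5.7 mm: the r=7 sphere contributes a regular 24-gon of circumradius √(7²−1.3²) = 6.878 (area = (24/2)·6.878²·sin(360°/24) = 146.94 mm²); the cube at (2, 4) is not intersected at this z (z outside [7.5, 30.5]); Combining (union): only the r=7 sphere is present, so the union is just that shape — area = 146.94 mm². Overall, the cross-section is a single solid region. Net area = 146.94 mm².

146.94 mm²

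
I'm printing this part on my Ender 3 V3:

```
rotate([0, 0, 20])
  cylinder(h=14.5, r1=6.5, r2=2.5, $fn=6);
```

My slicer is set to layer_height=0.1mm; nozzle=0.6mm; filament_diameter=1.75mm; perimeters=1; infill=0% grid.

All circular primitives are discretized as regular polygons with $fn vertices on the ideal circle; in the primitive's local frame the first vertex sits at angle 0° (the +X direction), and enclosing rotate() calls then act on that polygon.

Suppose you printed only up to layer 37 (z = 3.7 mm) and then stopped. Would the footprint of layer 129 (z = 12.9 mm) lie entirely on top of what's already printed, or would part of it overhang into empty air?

Compare the two slices. At z = 3.7: the cone (r1=6.5→r2=2.5) has section circumradius 5.479 here — a regular 6-gon (area = (6/2)·5.479²·sin(360°/6) = 78.00 mm²); (whole slice rotated 20° about Z — lengths, areas and connectivity unchanged). At z = 12.9: the cone (r1=6.5→r2=2.5) has section circumradius 2.941 here — a regular 6-gon (area = (6/2)·2.941²·sin(360°/6) = 22.48 mm²); (whole slice rotated 20° about Z — lengths, areas and connectivity unchanged). Checking containment: the cross-section at z = 12.9 is a subset of the cross-section at z = 3.7.

entirely on top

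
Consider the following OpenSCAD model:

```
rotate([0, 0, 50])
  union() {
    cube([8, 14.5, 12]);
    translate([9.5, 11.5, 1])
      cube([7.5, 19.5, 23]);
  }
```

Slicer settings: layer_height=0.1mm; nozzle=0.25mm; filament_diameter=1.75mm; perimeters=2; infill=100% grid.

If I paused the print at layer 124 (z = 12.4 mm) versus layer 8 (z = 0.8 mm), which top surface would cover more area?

Layer 124 (z = 12.4): the cube does not reach this height (z outside [0, 12]); the cube at (9.5, 11.5) is present — its section is the full 7.5×19.5 rectangle (area 146.25 mm²); Taking the union: only the 7.5×19.5 cube at (9.5, 11.5) is present, so the union is just that shape — area = 146.25 mm²; (whole slice rotated 50° about Z — lengths, areas and connectivity unchanged). So its area = 146.25 mm². Layer 8 (z = 0.8): the 8×14.5 cube contributes its full rectangle (area 116.00 mm²); the cube at (9.5, 11.5) is not intersected at this z (z outside [1, 24]); Taking the union: only the 8×14.5 cube is present, so the union is just that shape — area = 116.00 mm²; (rotated 50° about Z; rotation is an isometry so areas/perimeters/island counts are preserved). So its area = 116.00 mm². Layer 124 is larger (146.25 vs 116.00 mm²).

layer 124 (z = 12.4 mm)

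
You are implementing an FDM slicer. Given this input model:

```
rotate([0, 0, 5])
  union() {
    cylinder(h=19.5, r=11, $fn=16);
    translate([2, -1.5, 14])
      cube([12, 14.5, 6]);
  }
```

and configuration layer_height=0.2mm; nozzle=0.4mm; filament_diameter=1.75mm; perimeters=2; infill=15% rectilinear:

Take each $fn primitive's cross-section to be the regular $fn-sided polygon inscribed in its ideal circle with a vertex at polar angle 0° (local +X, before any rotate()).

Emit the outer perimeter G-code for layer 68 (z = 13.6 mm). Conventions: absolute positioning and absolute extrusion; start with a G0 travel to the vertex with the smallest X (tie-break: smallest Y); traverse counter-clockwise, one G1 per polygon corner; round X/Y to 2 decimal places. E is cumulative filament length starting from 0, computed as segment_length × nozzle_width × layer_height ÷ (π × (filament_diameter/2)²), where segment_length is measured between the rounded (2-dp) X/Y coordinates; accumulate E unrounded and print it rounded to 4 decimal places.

At z = 13.6 mm: the r=11 cylinder gives a regular 16-gon of circumradius 11 (constant along its height); the cube at (2, -1.5) is not intersected at this z (z outside [14, 20]); Merging all regions: only the r=11 cylinder is present, so the union is just that shape — 1 connected region; (whole slice rotated 5° about Z — lengths, areas and connectivity unchanged). The outline is a single polygon with 16 vertices. Extrusion per mm of travel: 0.4 × 0.2 / (π × 0.875²) = 0.033260. Accumulating E over each segment gives final E = 2.2844.

G0 X-10.96 Y-0.96 Z13.60
G1 X-9.76 Y-5.08 E0.1427
G1 X-7.07 Y-8.43 E0.2856
G1 X-3.31 Y-10.49 E0.4282
G1 X0.96 Y-10.96 E0.5711
G1 X5.08 Y-9.76 E0.7138
G1 X8.43 Y-7.07 E0.8567
G1 X10.49 Y-3.31 E0.9993
G1 X10.96 Y0.96 E1.1422
G1 X9.76 Y5.08 E1.2849
G1 X7.07 Y8.43 E1.4278
G1 X3.31 Y10.49 E1.5704
G1 X-0.96 Y10.96 E1.7133
G1 X-5.08 Y9.76 E1.8560
G1 X-8.43 Y7.07 E1.9989
G1 X-10.49 Y3.31 E2.1415
G1 X-10.96 Y-0.96 E2.2844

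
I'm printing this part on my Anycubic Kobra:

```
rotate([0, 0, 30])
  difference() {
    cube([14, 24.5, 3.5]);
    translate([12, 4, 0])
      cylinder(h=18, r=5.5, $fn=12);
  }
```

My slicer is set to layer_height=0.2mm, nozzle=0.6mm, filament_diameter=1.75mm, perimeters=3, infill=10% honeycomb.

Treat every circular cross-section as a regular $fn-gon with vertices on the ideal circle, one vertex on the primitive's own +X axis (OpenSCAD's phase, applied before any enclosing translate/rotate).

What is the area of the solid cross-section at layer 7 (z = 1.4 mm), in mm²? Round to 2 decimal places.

282.56 mm²

At z = 1.4 mm: the cube (footprint 14×24.5) is included at this height (area 343.00 mm²); the r=5.5 cylinder at (12, 4) contributes a regular 12-gon of circumradius 5.5 (area = (12/2)·5.500²·sin(360°/12) = 90.75 mm²); Taking the first minus the rest: starting from the 14×24.5 cube (343.00 mm²), the r=5.5 cylinder at (12, 4) partially overlaps it — only the 60.44 mm² overlap (of its 90.75 mm²) is removed, clipping the outline — area = 282.56 mm²; (rotated 30° about Z; rotation is an isometry so areas/perimeters/island counts are preserved). Overall, the cross-section is a single solid region. Net area = 282.56 mm².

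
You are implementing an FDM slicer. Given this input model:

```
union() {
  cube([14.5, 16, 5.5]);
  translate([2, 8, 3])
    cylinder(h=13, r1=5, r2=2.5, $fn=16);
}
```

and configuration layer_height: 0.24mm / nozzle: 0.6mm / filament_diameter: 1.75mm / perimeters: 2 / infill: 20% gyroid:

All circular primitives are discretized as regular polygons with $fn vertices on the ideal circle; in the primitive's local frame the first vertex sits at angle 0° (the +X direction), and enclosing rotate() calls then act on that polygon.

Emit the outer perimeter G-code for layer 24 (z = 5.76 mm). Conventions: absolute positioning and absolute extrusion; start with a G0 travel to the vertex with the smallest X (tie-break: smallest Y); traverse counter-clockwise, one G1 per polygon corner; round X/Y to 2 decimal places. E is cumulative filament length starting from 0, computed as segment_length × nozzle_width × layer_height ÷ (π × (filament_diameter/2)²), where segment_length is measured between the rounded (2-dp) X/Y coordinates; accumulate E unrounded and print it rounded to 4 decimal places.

G0 X-2.47 Y8.00 Z5.76
G1 X-2.13 Y6.29 E0.1044
G1 X-1.16 Y4.84 E0.2088
G1 X0.29 Y3.87 E0.3133
G1 X2.00 Y3.53 E0.4176
G1 X3.71 Y3.87 E0.5220
G1 X5.16 Y4.84 E0.6265
G1 X6.13 Y6.29 E0.7309
G1 X6.47 Y8.00 E0.8353
G1 X6.13 Y9.71 E0.9397
G1 X5.16 Y11.16 E1.0441
G1 X3.71 Y12.13 E1.1485
G1 X2.00 Y12.47 E1.2529
G1 X0.29 Y12.13 E1.3573
G1 X-1.16 Y11.16 E1.4617
G1 X-2.13 Y9.71 E1.5662
G1 X-2.47 Y8.00 E1.6706

At z = 5.76 mm: the cube is not intersected at this z (z outside [0, 5.5]); the cone at (2, 8) (r1=5→r2=2.5) has section circumradius 4.469 here — a regular 16-gon; Combining (union): only the cone at (2, 8) is present, so the union is just that shape — 1 connected region. The outline is a single polygon with 16 vertices. Extrusion per mm of travel: 0.6 × 0.24 / (π × 0.875²) = 0.059868. Accumulating E over each segment gives final E = 1.6706.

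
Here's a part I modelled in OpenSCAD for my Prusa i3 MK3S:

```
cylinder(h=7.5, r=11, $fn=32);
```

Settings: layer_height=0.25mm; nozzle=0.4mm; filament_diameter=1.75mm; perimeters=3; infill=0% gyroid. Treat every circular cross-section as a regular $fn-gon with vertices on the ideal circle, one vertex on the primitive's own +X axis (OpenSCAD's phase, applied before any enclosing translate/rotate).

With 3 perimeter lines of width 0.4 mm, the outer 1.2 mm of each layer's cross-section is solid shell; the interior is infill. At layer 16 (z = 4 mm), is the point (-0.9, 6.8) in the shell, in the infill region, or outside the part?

At z = 4 mm: the r=11 cylinder gives a regular 32-gon of circumradius 11 (constant along its height). Overall, the cross-section is a single solid region. The nearest boundary edge runs (0.00, 11.00)→(-2.15, 10.79); distance from the point to it = 4.09 mm. The point is inside the cross-section and 4.09 mm from the nearest boundary — more than the 1.2 mm shell width (3 × 0.4), so it's in the infill interior.

infill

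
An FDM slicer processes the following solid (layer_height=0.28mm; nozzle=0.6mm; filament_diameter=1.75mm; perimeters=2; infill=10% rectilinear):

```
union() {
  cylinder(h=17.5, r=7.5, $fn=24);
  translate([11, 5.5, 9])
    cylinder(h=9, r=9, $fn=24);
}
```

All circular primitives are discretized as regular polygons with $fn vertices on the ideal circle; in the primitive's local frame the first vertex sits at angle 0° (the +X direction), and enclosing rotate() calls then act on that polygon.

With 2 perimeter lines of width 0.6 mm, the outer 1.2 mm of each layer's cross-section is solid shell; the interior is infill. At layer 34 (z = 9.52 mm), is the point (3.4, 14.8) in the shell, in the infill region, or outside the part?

At z = 9.52 mm: the cylinder: section is a regular 24-gon, circumradius r=7.5; the r=9 cylinder at (11, 5.5) gives a regular 24-gon of circumradius 9 (constant along its height); Taking the union: the regions partially overlap (shared area 30.39 mm²), so overlapping operands fuse into one piece — 1 connected region. Overall, the cross-section is a single solid region. The nearest boundary edge runs (4.64, 11.86)→(6.50, 13.29); distance from the point to it = 3.08 mm. The point is not inside any of the regions above, so it lies outside the cross-section (3.08 mm from the nearest boundary).

outside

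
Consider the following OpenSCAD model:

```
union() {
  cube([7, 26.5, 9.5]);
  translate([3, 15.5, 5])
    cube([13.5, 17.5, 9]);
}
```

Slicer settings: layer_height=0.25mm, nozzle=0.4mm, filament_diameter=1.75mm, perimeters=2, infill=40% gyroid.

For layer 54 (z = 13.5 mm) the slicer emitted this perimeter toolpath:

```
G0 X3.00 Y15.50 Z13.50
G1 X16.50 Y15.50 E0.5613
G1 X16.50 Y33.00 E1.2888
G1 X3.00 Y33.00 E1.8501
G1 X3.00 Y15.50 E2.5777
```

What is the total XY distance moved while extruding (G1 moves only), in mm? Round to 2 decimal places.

62.00 mm

Sum the Euclidean lengths of each G1 segment: total = 62.00 mm.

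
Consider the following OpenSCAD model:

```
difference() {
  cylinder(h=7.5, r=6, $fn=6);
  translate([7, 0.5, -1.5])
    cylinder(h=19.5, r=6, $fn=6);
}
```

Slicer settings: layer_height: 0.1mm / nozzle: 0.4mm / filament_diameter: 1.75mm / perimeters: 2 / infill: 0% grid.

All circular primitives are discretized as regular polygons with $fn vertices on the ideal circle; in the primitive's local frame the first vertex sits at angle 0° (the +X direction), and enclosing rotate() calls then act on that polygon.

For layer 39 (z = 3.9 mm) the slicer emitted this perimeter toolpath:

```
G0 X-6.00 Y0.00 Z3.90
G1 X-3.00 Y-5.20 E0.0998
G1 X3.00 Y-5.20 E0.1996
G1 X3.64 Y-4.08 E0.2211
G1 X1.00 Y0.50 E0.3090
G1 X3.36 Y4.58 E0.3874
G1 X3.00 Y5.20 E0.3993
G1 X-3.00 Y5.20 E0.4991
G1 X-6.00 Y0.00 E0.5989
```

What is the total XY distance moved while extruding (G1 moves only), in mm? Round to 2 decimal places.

36.01 mm

Sum the Euclidean lengths of each G1 segment: total = 36.01 mm.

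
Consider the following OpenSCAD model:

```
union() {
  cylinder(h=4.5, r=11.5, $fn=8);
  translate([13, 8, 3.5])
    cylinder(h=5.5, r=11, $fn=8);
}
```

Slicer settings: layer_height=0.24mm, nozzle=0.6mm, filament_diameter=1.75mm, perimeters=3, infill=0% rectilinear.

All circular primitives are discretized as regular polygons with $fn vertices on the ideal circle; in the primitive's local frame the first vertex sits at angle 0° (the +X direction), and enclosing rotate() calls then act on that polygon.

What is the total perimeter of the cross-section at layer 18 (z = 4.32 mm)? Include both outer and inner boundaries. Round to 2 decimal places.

104.38 mm

At z = 4.32 mm: the r=11.5 cylinder contributes a regular 8-gon of circumradius 11.5 (perimeter = 2·8·11.500·sin(180°/8) = 70.41 mm); the r=11 cylinder at (13, 8) gives a regular 8-gon of circumradius 11 (constant along its height) (perimeter = 2·8·11.000·sin(180°/8) = 67.35 mm); Taking the union: the regions partially overlap (shared area 62.61 mm²), so the edge portions inside another operand are dropped and the merged outline is re-measured after clipping — boundary = 104.38 mm. Overall, the cross-section is a single solid region. Total boundary length (outer) = 104.38 mm.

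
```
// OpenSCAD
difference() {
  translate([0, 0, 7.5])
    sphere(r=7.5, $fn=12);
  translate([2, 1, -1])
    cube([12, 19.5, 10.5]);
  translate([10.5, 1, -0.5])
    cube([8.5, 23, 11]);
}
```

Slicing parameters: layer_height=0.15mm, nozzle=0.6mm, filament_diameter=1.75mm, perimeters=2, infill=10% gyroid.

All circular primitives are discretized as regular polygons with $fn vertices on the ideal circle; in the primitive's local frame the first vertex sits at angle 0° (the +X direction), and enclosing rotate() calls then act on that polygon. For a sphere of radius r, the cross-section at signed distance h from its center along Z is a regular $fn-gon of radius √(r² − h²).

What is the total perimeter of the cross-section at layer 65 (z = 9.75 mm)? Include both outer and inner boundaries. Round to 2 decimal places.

44.44 mm

At z = 9.75 mm: the r=7.5 sphere slices to a regular 12-gon of circumradius 7.155 (√(r²−h²) with h=2.25 from center) (perimeter = 2·12·7.155·sin(180°/12) = 44.44 mm); the cube at (2, 1) is not intersected at this z (z outside [-1, 9.5]); the cube at (10.5, 1) (footprint 8.5×23) is included at this height (perimeter 63.00 mm); After the difference (first − rest): starting from the r=7.5 sphere, the 8.5×23 cube at (10.5, 1) misses the remaining region (no effect) — boundary = 44.44 mm. Overall, the cross-section is a single solid region. Total boundary length (outer) = 44.44 mm.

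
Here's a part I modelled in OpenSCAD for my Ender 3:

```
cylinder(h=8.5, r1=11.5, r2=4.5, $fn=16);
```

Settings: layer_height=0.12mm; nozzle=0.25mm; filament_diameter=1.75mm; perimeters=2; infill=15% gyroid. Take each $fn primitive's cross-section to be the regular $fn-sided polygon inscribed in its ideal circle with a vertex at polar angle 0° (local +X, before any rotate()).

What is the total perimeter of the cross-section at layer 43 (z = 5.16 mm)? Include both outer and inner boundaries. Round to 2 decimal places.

45.26 mm

At z = 5.16 mm: the cone contributes a regular 16-gon of circumradius 7.251 (interpolated between r1=11.5 and r2=4.5 at t=0.607) (perimeter = 2·16·7.251·sin(180°/16) = 45.26 mm). Overall, the cross-section is a single solid region. Total boundary length (outer) = 45.26 mm.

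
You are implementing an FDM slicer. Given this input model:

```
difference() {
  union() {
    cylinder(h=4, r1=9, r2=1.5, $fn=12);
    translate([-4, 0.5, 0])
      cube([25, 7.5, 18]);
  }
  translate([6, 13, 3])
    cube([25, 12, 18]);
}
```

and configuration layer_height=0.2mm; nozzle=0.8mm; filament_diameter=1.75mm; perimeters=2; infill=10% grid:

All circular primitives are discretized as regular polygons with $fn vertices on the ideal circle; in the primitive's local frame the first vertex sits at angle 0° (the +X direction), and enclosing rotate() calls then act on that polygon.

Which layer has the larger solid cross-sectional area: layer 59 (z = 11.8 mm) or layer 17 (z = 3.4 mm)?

Layer 59 (z = 11.8): the cone is not intersected at this z (z outside [0, 4]); the cube at (-4, 0.5) is present — its section is the full 25×7.5 rectangle (area 187.50 mm²); Combining (union): only the 25×7.5 cube at (-4, 0.5) is present, so the union is just that shape — area = 187.50 mm²; the cube at (6, 13) is present — its section is the full 25×12 rectangle (area 300.00 mm²); Subtracting the remaining from the first: starting from that combined region (187.50 mm²), the 25×12 cube at (6, 13) misses the remaining region (no effect) — area = 187.50 mm². So its area = 187.50 mm². Layer 17 (z = 3.4): the cone (r1=9→r2=1.5) has section circumradius 2.625 here — a regular 12-gon (area = (12/2)·2.625²·sin(360°/12) = 20.67 mm²); the cube at (-4, 0.5) is present — its section is the full 25×7.5 rectangle (area 187.50 mm²); Taking the union: the regions partially overlap — summed areas 208.17 mm² minus the doubly-counted overlap 7.78 mm² gives 200.39 mm² — area = 200.39 mm²; the cube at (6, 13) (footprint 25×12) is included at this height (area 300.00 mm²); Taking the first minus the rest: starting from that combined region (200.39 mm²), the 25×12 cube at (6, 13) misses the remaining region (no effect) — area = 200.39 mm². So its area = 200.39 mm². Layer 17 is larger (200.39 vs 187.50 mm²).

layer 17 (z = 3.4 mm)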